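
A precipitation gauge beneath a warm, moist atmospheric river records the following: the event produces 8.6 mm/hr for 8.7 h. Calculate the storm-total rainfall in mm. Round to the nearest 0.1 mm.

total ≈ 74.8 mm

Total = Σ Rᵢ Δtᵢ = 8.6 × 8.7
      = 74.82 = 74.8 mm.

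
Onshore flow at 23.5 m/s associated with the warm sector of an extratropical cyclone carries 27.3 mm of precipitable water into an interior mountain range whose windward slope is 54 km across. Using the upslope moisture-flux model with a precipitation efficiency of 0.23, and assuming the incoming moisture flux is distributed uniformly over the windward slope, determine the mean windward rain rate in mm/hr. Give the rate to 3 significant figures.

Incoming column moisture flux per unit ridge length: F = V × PW = 23.5 × 27.3 = 641.55 mm·m/s.
Spread over the 54 km slope with efficiency ε = 0.23: R = ε·F/W = 0.23 × 641.55 / 54000 m = 2.733e-03 mm/s.
R = 2.733e-03 × 3600 = 9.84 mm/hr.

R ≈ 9.84 mm/hr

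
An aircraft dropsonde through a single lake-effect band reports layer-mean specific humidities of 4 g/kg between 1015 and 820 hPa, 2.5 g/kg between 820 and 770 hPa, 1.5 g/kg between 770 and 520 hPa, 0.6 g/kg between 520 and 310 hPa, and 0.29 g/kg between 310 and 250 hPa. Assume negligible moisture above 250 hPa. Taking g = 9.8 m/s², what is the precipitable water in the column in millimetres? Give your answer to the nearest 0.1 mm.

Precipitable water is the column-integrated vapour mass per unit area: PW = (1/g) Σ q̄ Δp, with q in kg/kg and Δp in Pa (1 kg/m² of water = 1 mm).
Layer 1015–820 hPa: Δp = 195 hPa = 19500 Pa, q̄ = 0.004 kg/kg → 0.004 × 19500 / 9.8 = 7.96 mm
Layer 820–770 hPa: Δp = 50 hPa = 5000 Pa, q̄ = 0.0025 kg/kg → 0.0025 × 5000 / 9.8 = 1.28 mm
Layer 770–520 hPa: Δp = 250 hPa = 25000 Pa, q̄ = 0.0015 kg/kg → 0.0015 × 25000 / 9.8 = 3.83 mm
Layer 520–310 hPa: Δp = 210 hPa = 21000 Pa, q̄ = 0.0006 kg/kg → 0.0006 × 21000 / 9.8 = 1.29 mm
Layer 310–250 hPa: Δp = 60 hPa = 6000 Pa, q̄ = 0.00029 kg/kg → 0.00029 × 6000 / 9.8 = 0.18 mm
PW = 7.96 + 1.28 + 3.83 + 1.29 + 0.18 = 14.54 ≈ 14.5 mm.

PW ≈ 14.5 mm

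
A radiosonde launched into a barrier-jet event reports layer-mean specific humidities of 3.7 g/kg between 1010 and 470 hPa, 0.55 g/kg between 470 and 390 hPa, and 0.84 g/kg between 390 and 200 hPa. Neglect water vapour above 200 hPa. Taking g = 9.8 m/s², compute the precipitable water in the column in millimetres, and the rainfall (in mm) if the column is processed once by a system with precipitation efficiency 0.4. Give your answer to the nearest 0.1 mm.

PW ≈ 22.5 mm; rainfall ≈ 9.0 mm

Precipitable water is the column-integrated vapour mass per unit area: PW = (1/g) Σ q̄ Δp, with q in kg/kg and Δp in Pa (1 kg/m² of water = 1 mm).
Layer 1010–470 hPa: Δp = 540 hPa = 54000 Pa, q̄ = 0.0037 kg/kg → 0.0037 × 54000 / 9.8 = 20.39 mm
Layer 470–390 hPa: Δp = 80 hPa = 8000 Pa, q̄ = 0.00055 kg/kg → 0.00055 × 8000 / 9.8 = 0.45 mm
Layer 390–200 hPa: Δp = 190 hPa = 19000 Pa, q̄ = 0.00084 kg/kg → 0.00084 × 19000 / 9.8 = 1.63 mm
PW = 20.39 + 0.45 + 1.63 = 22.47 ≈ 22.5 mm.
Rainfall = ε × PW = 0.4 × 22.5 = 9.0 mm.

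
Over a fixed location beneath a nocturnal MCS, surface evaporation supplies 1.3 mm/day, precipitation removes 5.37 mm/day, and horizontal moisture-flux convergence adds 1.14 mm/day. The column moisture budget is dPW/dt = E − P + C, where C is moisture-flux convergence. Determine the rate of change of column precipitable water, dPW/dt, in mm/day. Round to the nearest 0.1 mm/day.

dPW/dt = E − P + C = 1.3 − 5.37 + (1.14) = -2.9 mm/day.

dPW/dt ≈ -2.9 mm/day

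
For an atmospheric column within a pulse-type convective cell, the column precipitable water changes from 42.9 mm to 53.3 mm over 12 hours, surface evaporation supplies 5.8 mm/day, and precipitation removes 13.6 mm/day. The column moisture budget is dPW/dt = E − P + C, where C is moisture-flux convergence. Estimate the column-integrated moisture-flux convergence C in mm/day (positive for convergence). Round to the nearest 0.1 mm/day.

dPW/dt = (53.3 − 42.9) mm / (12/24 day) = +20.800 mm/day.
C = dPW/dt − E + P = (+20.800) − 5.8 + 13.6 = 28.6 mm/day.

C ≈ 28.6 mm/day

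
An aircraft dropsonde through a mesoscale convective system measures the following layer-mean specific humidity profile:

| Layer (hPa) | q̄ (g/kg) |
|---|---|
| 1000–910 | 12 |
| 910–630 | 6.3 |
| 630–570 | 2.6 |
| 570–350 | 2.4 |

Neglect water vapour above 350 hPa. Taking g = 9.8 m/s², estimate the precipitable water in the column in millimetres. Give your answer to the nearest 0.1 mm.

PW ≈ 36.0 mm

Precipitable water is the column-integrated vapour mass per unit area: PW = (1/g) Σ q̄ Δp, with q in kg/kg and Δp in Pa (1 kg/m² of water = 1 mm).
Layer 1000–910 hPa: Δp = 90 hPa = 9000 Pa, q̄ = 0.012 kg/kg → 0.012 × 9000 / 9.8 = 11.02 mm
Layer 910–630 hPa: Δp = 280 hPa = 28000 Pa, q̄ = 0.0063 kg/kg → 0.0063 × 28000 / 9.8 = 18.00 mm
Layer 630–570 hPa: Δp = 60 hPa = 6000 Pa, q̄ = 0.0026 kg/kg → 0.0026 × 6000 / 9.8 = 1.59 mm
Layer 570–350 hPa: Δp = 220 hPa = 22000 Pa, q̄ = 0.0024 kg/kg → 0.0024 × 22000 / 9.8 = 5.39 mm
PW = 11.02 + 18.00 + 1.59 + 5.39 = 36.00 ≈ 36.0 mm.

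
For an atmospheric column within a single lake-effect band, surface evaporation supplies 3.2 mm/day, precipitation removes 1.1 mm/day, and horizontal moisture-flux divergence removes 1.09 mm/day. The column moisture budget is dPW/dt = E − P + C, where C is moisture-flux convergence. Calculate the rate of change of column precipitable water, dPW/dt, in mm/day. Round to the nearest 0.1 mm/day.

dPW/dt ≈ 1.0 mm/day

dPW/dt = E − P + C = 3.2 − 1.1 + (-1.09) = 1.0 mm/day.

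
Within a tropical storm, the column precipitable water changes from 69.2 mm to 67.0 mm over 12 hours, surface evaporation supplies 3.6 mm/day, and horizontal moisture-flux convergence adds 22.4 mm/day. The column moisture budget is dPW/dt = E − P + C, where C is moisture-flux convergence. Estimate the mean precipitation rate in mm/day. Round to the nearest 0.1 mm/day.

dPW/dt = (67.0 − 69.2) mm / (12/24 day) = -4.400 mm/day.
P = E + C − dPW/dt = 3.6 + (22.4) − (-4.400) = 30.4 mm/day.

P ≈ 30.4 mm/day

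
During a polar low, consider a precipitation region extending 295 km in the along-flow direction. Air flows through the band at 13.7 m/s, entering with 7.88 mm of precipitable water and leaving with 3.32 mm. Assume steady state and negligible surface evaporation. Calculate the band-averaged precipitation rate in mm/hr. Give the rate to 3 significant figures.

R ≈ 0.762 mm/hr

Column moisture flux per unit crosswind length is F = V × PW.
Inflow: F_in = 13.7 × 7.88 = 107.956 mm·m/s
Outflow: F_out = 13.7 × 3.32 = 45.484 mm·m/s
Steady-state rate R = (F_in − F_out)/L = (107.956 − 45.484) / 295000 m = 2.118e-04 mm/s.
R = 2.118e-04 × 3600 = 0.762 mm/hr.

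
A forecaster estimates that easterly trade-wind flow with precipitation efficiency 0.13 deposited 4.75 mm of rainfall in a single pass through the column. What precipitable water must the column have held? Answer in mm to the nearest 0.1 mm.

PW = rainfall / ε = 4.75 / 0.13 = 36.5 mm.

PW ≈ 36.5 mm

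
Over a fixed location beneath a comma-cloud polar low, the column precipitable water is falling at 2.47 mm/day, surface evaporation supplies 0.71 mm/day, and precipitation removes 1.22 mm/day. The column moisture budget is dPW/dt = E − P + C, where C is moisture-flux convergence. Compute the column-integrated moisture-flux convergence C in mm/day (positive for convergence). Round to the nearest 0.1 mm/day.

dPW/dt = -2.47 mm/day.
C = dPW/dt − E + P = (-2.47) − 0.71 + 1.22 = -2.0 mm/day.

C ≈ -2.0 mm/day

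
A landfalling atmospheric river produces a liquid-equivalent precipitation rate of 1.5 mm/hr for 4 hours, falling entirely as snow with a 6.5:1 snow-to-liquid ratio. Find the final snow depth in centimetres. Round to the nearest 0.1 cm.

Liquid-equivalent depth = 1.5 × 4 = 6 mm.
Snow depth = 6 mm × 6.5 = 39 mm = 3.9 cm.

snow depth ≈ 3.9 cm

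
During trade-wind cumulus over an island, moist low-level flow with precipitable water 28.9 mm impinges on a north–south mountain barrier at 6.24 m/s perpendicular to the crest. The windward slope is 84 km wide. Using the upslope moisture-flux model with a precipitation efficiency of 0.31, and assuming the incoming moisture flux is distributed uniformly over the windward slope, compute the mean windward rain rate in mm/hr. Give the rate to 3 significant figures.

R ≈ 2.40 mm/hr

Incoming column moisture flux per unit ridge length: F = V × PW = 6.24 × 28.9 = 180.336 mm·m/s.
Spread over the 84 km slope with efficiency ε = 0.31: R = ε·F/W = 0.31 × 180.336 / 84000 m = 6.655e-04 mm/s.
R = 6.655e-04 × 3600 = 2.40 mm/hr.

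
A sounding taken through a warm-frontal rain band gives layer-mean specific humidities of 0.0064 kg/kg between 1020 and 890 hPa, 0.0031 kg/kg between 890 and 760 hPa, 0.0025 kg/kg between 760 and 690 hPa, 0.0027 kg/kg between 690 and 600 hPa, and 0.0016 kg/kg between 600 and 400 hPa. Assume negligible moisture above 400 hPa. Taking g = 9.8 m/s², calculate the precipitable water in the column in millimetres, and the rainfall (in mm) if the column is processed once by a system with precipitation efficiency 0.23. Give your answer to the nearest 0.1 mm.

PW ≈ 20.1 mm; rainfall ≈ 4.6 mm

Precipitable water is the column-integrated vapour mass per unit area: PW = (1/g) Σ q̄ Δp, with q in kg/kg and Δp in Pa (1 kg/m² of water = 1 mm).
Layer 1020–890 hPa: Δp = 130 hPa = 13000 Pa, q̄ = 0.0064 kg/kg → 0.0064 × 13000 / 9.8 = 8.49 mm
Layer 890–760 hPa: Δp = 130 hPa = 13000 Pa, q̄ = 0.0031 kg/kg → 0.0031 × 13000 / 9.8 = 4.11 mm
Layer 760–690 hPa: Δp = 70 hPa = 7000 Pa, q̄ = 0.0025 kg/kg → 0.0025 × 7000 / 9.8 = 1.79 mm
Layer 690–600 hPa: Δp = 90 hPa = 9000 Pa, q̄ = 0.0027 kg/kg → 0.0027 × 9000 / 9.8 = 2.48 mm
Layer 600–400 hPa: Δp = 200 hPa = 20000 Pa, q̄ = 0.0016 kg/kg → 0.0016 × 20000 / 9.8 = 3.27 mm
PW = 8.49 + 4.11 + 1.79 + 2.48 + 3.27 = 20.14 ≈ 20.1 mm.
Rainfall = ε × PW = 0.23 × 20.1 = 4.6 mm.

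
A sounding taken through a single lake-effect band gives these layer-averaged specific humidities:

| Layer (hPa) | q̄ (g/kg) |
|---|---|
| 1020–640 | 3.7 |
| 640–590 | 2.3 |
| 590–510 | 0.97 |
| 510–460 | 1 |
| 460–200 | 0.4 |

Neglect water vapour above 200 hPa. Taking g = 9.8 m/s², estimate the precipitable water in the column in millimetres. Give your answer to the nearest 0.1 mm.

Precipitable water is the column-integrated vapour mass per unit area: PW = (1/g) Σ q̄ Δp, with q in kg/kg and Δp in Pa (1 kg/m² of water = 1 mm).
Layer 1020–640 hPa: Δp = 380 hPa = 38000 Pa, q̄ = 0.0037 kg/kg → 0.0037 × 38000 / 9.8 = 14.35 mm
Layer 640–590 hPa: Δp = 50 hPa = 5000 Pa, q̄ = 0.0023 kg/kg → 0.0023 × 5000 / 9.8 = 1.17 mm
Layer 590–510 hPa: Δp = 80 hPa = 8000 Pa, q̄ = 0.00097 kg/kg → 0.00097 × 8000 / 9.8 = 0.79 mm
Layer 510–460 hPa: Δp = 50 hPa = 5000 Pa, q̄ = 0.001 kg/kg → 0.001 × 5000 / 9.8 = 0.51 mm
Layer 460–200 hPa: Δp = 260 hPa = 26000 Pa, q̄ = 0.0004 kg/kg → 0.0004 × 26000 / 9.8 = 1.06 mm
PW = 14.35 + 1.17 + 0.79 + 0.51 + 1.06 = 17.88 ≈ 17.9 mm.

PW ≈ 17.9 mm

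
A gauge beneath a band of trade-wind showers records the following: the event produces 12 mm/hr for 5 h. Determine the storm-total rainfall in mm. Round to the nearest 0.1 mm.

total ≈ 60.0 mm

Total = Σ Rᵢ Δtᵢ = 12 × 5
      = 60 = 60.0 mm.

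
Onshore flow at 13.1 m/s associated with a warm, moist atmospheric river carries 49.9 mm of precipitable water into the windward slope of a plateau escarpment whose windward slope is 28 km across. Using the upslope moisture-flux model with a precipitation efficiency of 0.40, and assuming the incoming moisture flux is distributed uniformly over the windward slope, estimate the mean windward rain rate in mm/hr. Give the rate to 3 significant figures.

Incoming column moisture flux per unit ridge length: F = V × PW = 13.1 × 49.9 = 653.69 mm·m/s.
Spread over the 28 km slope with efficiency ε = 0.40: R = ε·F/W = 0.40 × 653.69 / 28000 m = 9.338e-03 mm/s.
R = 9.338e-03 × 3600 = 33.6 mm/hr.

R ≈ 33.6 mm/hr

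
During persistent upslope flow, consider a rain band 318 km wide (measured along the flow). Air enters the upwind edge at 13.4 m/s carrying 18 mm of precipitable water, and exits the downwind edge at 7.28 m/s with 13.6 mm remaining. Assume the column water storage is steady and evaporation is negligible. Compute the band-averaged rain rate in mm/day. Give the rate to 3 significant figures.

R ≈ 38.6 mm/day

Column moisture flux per unit crosswind length is F = V × PW.
Inflow: F_in = 13.4 × 18 = 241.2 mm·m/s
Outflow: F_out = 7.28 × 13.6 = 99.008 mm·m/s
Steady-state rate R = (F_in − F_out)/L = (241.2 − 99.008) / 318000 m = 4.471e-04 mm/s.
R = 4.471e-04 × 3600 × 24 = 38.6 mm/day.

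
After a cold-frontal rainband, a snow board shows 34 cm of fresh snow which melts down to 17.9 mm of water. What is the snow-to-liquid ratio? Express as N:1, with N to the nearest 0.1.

ratio ≈ 19.0

Ratio = snow depth / SWE = 340 mm / 17.9 mm = 19.0, i.e. 19.0:1.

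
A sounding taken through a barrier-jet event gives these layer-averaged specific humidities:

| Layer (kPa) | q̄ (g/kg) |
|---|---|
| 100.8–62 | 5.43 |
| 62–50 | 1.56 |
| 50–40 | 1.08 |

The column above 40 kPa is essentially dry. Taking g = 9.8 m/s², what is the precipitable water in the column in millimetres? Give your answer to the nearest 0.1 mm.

Precipitable water is the column-integrated vapour mass per unit area: PW = (1/g) Σ q̄ Δp, with q in kg/kg and Δp in Pa (1 kg/m² of water = 1 mm).
Layer 100.8–62 kPa: Δp = 388 hPa = 38800 Pa, q̄ = 0.00543 kg/kg → 0.00543 × 38800 / 9.8 = 21.50 mm
Layer 62–50 kPa: Δp = 120 hPa = 12000 Pa, q̄ = 0.00156 kg/kg → 0.00156 × 12000 / 9.8 = 1.91 mm
Layer 50–40 kPa: Δp = 100 hPa = 10000 Pa, q̄ = 0.00108 kg/kg → 0.00108 × 10000 / 9.8 = 1.10 mm
PW = 21.50 + 1.91 + 1.10 = 24.51 ≈ 24.5 mm.

PW ≈ 24.5 mm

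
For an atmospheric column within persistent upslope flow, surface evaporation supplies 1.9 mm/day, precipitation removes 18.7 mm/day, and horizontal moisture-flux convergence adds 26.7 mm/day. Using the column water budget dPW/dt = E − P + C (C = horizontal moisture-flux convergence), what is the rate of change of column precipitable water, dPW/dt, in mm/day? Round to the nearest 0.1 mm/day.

dPW/dt ≈ 9.9 mm/day

dPW/dt = E − P + C = 1.9 − 18.7 + (26.7) = 9.9 mm/day.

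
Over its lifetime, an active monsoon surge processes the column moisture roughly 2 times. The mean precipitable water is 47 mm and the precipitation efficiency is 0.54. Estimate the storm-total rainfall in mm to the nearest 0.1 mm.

rainfall ≈ 50.8 mm

Each cycle deposits ε × PW = 0.54 × 47 = 25.38 mm.
Over 2 cycles: 2 × 25.38 = 50.8 mm.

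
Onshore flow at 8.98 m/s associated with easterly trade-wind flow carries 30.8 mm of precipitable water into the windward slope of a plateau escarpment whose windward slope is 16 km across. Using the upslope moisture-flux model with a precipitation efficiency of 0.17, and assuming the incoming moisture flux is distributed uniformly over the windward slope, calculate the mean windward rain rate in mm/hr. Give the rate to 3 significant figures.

Incoming column moisture flux per unit ridge length: F = V × PW = 8.98 × 30.8 = 276.584 mm·m/s.
Spread over the 16 km slope with efficiency ε = 0.17: R = ε·F/W = 0.17 × 276.584 / 16000 m = 2.939e-03 mm/s.
R = 2.939e-03 × 3600 = 10.6 mm/hr.

R ≈ 10.6 mm/hr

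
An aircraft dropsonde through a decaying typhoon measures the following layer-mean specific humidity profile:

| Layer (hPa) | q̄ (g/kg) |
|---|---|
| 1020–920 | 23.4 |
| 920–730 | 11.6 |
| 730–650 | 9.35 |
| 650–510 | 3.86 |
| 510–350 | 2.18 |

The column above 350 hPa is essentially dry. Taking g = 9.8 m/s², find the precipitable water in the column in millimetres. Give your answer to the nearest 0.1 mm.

Precipitable water is the column-integrated vapour mass per unit area: PW = (1/g) Σ q̄ Δp, with q in kg/kg and Δp in Pa (1 kg/m² of water = 1 mm).
Layer 1020–920 hPa: Δp = 100 hPa = 10000 Pa, q̄ = 0.0234 kg/kg → 0.0234 × 10000 / 9.8 = 23.88 mm
Layer 920–730 hPa: Δp = 190 hPa = 19000 Pa, q̄ = 0.0116 kg/kg → 0.0116 × 19000 / 9.8 = 22.49 mm
Layer 730–650 hPa: Δp = 80 hPa = 8000 Pa, q̄ = 0.00935 kg/kg → 0.00935 × 8000 / 9.8 = 7.63 mm
Layer 650–510 hPa: Δp = 140 hPa = 14000 Pa, q̄ = 0.00386 kg/kg → 0.00386 × 14000 / 9.8 = 5.51 mm
Layer 510–350 hPa: Δp = 160 hPa = 16000 Pa, q̄ = 0.00218 kg/kg → 0.00218 × 16000 / 9.8 = 3.56 mm
PW = 23.88 + 22.49 + 7.63 + 5.51 + 3.56 = 63.07 ≈ 63.1 mm.

PW ≈ 63.1 mm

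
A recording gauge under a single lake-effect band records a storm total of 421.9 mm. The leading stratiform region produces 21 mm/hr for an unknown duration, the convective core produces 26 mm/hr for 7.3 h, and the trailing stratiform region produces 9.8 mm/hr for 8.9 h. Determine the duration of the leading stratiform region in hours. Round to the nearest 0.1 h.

Known phases: 26 × 7.3 + 9.8 × 8.9 = 189.8 + 87.22 = 277.02 mm.
Remaining depth = 421.9 − 277.02 = 144.88 mm.
Duration = 144.88 / 21 = 6.9 h.

duration ≈ 6.9 h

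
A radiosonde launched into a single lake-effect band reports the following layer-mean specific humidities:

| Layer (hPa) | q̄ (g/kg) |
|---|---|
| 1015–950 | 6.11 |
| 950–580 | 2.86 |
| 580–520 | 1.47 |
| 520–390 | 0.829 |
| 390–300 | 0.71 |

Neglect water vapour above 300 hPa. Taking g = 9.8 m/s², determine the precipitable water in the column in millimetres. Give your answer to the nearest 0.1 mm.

PW ≈ 17.5 mm

Precipitable water is the column-integrated vapour mass per unit area: PW = (1/g) Σ q̄ Δp, with q in kg/kg and Δp in Pa (1 kg/m² of water = 1 mm).
Layer 1015–950 hPa: Δp = 65 hPa = 6500 Pa, q̄ = 0.00611 kg/kg → 0.00611 × 6500 / 9.8 = 4.05 mm
Layer 950–580 hPa: Δp = 370 hPa = 37000 Pa, q̄ = 0.00286 kg/kg → 0.00286 × 37000 / 9.8 = 10.80 mm
Layer 580–520 hPa: Δp = 60 hPa = 6000 Pa, q̄ = 0.00147 kg/kg → 0.00147 × 6000 / 9.8 = 0.90 mm
Layer 520–390 hPa: Δp = 130 hPa = 13000 Pa, q̄ = 0.000829 kg/kg → 0.000829 × 13000 / 9.8 = 1.10 mm
Layer 390–300 hPa: Δp = 90 hPa = 9000 Pa, q̄ = 0.00071 kg/kg → 0.00071 × 9000 / 9.8 = 0.65 mm
PW = 4.05 + 10.80 + 0.90 + 1.10 + 0.65 = 17.50 ≈ 17.5 mm.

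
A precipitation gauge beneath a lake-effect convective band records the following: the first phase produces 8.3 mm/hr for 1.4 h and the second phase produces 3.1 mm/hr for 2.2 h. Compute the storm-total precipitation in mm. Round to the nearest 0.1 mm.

total ≈ 18.4 mm

Total = Σ Rᵢ Δtᵢ = 8.3 × 1.4 + 3.1 × 2.2
      = 11.62 + 6.82 = 18.4 mm.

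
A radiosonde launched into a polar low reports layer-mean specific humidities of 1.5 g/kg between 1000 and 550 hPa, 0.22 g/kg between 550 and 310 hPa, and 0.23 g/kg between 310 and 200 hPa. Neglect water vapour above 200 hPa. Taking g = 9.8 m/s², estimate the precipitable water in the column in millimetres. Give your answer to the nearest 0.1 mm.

PW ≈ 7.7 mm

Precipitable water is the column-integrated vapour mass per unit area: PW = (1/g) Σ q̄ Δp, with q in kg/kg and Δp in Pa (1 kg/m² of water = 1 mm).
Layer 1000–550 hPa: Δp = 450 hPa = 45000 Pa, q̄ = 0.0015 kg/kg → 0.0015 × 45000 / 9.8 = 6.89 mm
Layer 550–310 hPa: Δp = 240 hPa = 24000 Pa, q̄ = 0.00022 kg/kg → 0.00022 × 24000 / 9.8 = 0.54 mm
Layer 310–200 hPa: Δp = 110 hPa = 11000 Pa, q̄ = 0.00023 kg/kg → 0.00023 × 11000 / 9.8 = 0.26 mm
PW = 6.89 + 0.54 + 0.26 = 7.69 ≈ 7.7 mm.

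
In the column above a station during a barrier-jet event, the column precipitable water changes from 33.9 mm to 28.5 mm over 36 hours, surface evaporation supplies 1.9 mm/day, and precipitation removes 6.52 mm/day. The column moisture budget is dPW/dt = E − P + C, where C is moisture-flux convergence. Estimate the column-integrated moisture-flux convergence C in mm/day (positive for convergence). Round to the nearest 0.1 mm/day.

C ≈ 1.0 mm/day

dPW/dt = (28.5 − 33.9) mm / (36/24 day) = -3.600 mm/day.
C = dPW/dt − E + P = (-3.600) − 1.9 + 6.52 = 1.0 mm/day.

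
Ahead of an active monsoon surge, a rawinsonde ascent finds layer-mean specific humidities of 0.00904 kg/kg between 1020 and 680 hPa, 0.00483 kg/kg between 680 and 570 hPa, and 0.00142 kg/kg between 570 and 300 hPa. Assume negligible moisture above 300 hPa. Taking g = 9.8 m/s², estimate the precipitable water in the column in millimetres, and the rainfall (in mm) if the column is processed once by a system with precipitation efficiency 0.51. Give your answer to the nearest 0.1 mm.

Precipitable water is the column-integrated vapour mass per unit area: PW = (1/g) Σ q̄ Δp, with q in kg/kg and Δp in Pa (1 kg/m² of water = 1 mm).
Layer 1020–680 hPa: Δp = 340 hPa = 34000 Pa, q̄ = 0.00904 kg/kg → 0.00904 × 34000 / 9.8 = 31.36 mm
Layer 680–570 hPa: Δp = 110 hPa = 11000 Pa, q̄ = 0.00483 kg/kg → 0.00483 × 11000 / 9.8 = 5.42 mm
Layer 570–300 hPa: Δp = 270 hPa = 27000 Pa, q̄ = 0.00142 kg/kg → 0.00142 × 27000 / 9.8 = 3.91 mm
PW = 31.36 + 5.42 + 3.91 = 40.69 ≈ 40.7 mm.
Rainfall = ε × PW = 0.51 × 40.7 = 20.8 mm.

PW ≈ 40.7 mm; rainfall ≈ 20.8 mm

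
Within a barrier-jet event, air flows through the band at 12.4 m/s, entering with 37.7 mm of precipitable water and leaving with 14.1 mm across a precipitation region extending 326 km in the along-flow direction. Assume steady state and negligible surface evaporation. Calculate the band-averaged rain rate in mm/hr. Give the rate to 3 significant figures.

Column moisture flux per unit crosswind length is F = V × PW.
Inflow: F_in = 12.4 × 37.7 = 467.48 mm·m/s
Outflow: F_out = 12.4 × 14.1 = 174.84 mm·m/s
Steady-state rate R = (F_in − F_out)/L = (467.48 − 174.84) / 326000 m = 8.977e-04 mm/s.
R = 8.977e-04 × 3600 = 3.23 mm/hr.

R ≈ 3.23 mm/hr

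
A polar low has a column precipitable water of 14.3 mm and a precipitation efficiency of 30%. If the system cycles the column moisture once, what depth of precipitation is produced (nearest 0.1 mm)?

Precipitation = ε × PW = 0.30 × 14.3 = 4.3 mm.

precipitation ≈ 4.3 mm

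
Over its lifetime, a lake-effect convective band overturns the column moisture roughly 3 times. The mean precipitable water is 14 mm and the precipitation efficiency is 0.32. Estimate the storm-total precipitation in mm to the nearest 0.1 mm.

Each cycle deposits ε × PW = 0.32 × 14 = 4.48 mm.
Over 3 cycles: 3 × 4.48 = 13.4 mm.

precipitation ≈ 13.4 mm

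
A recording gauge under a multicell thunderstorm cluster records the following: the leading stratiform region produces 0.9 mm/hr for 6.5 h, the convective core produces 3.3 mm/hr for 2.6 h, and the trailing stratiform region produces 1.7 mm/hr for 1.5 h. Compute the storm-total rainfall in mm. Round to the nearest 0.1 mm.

total ≈ 17.0 mm

Total = Σ Rᵢ Δtᵢ = 0.9 × 6.5 + 3.3 × 2.6 + 1.7 × 1.5
      = 5.85 + 8.58 + 2.55 = 17.0 mm.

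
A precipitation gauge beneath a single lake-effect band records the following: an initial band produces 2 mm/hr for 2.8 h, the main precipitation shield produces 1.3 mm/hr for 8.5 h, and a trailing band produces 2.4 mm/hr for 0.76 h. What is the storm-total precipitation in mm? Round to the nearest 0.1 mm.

Total = Σ Rᵢ Δtᵢ = 2 × 2.8 + 1.3 × 8.5 + 2.4 × 0.76
      = 5.6 + 11.05 + 1.824 = 18.5 mm.

total ≈ 18.5 mm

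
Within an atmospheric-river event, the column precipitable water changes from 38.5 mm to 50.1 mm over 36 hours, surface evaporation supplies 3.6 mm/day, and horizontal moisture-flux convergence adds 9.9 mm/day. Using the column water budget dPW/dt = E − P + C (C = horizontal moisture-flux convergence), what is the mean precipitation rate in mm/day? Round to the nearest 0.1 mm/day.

P ≈ 5.8 mm/day

dPW/dt = (50.1 − 38.5) mm / (36/24 day) = +7.733 mm/day.
P = E + C − dPW/dt = 3.6 + (9.9) − (+7.733) = 5.8 mm/day.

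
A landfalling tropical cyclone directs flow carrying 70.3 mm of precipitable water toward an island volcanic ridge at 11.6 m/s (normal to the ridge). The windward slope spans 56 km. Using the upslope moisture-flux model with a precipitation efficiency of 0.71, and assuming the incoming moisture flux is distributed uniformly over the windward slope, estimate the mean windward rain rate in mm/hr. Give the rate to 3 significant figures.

R ≈ 37.2 mm/hr

Incoming column moisture flux per unit ridge length: F = V × PW = 11.6 × 70.3 = 815.48 mm·m/s.
Spread over the 56 km slope with efficiency ε = 0.71: R = ε·F/W = 0.71 × 815.48 / 56000 m = 1.034e-02 mm/s.
R = 1.034e-02 × 3600 = 37.2 mm/hr.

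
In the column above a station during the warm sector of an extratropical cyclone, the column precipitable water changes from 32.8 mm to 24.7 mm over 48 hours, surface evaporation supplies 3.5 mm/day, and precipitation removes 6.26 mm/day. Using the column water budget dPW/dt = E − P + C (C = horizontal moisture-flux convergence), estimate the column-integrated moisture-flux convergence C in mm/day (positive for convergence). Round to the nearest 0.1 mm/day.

C ≈ -1.3 mm/day

dPW/dt = (24.7 − 32.8) mm / (48/24 day) = -4.050 mm/day.
C = dPW/dt − E + P = (-4.050) − 3.5 + 6.26 = -1.3 mm/day.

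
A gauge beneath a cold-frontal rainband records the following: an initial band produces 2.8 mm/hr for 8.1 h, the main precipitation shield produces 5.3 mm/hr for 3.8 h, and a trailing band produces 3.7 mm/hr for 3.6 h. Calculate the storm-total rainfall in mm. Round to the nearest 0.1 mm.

total ≈ 56.1 mm

Total = Σ Rᵢ Δtᵢ = 2.8 × 8.1 + 5.3 × 3.8 + 3.7 × 3.6
      = 22.68 + 20.14 + 13.32 = 56.1 mm.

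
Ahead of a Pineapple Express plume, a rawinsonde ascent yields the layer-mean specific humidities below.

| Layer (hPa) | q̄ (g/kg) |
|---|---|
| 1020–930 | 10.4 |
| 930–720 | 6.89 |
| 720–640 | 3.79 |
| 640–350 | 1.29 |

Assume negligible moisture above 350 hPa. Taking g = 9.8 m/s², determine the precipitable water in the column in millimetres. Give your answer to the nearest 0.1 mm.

Precipitable water is the column-integrated vapour mass per unit area: PW = (1/g) Σ q̄ Δp, with q in kg/kg and Δp in Pa (1 kg/m² of water = 1 mm).
Layer 1020–930 hPa: Δp = 90 hPa = 9000 Pa, q̄ = 0.0104 kg/kg → 0.0104 × 9000 / 9.8 = 9.55 mm
Layer 930–720 hPa: Δp = 210 hPa = 21000 Pa, q̄ = 0.00689 kg/kg → 0.00689 × 21000 / 9.8 = 14.76 mm
Layer 720–640 hPa: Δp = 80 hPa = 8000 Pa, q̄ = 0.00379 kg/kg → 0.00379 × 8000 / 9.8 = 3.09 mm
Layer 640–350 hPa: Δp = 290 hPa = 29000 Pa, q̄ = 0.00129 kg/kg → 0.00129 × 29000 / 9.8 = 3.82 mm
PW = 9.55 + 14.76 + 3.09 + 3.82 = 31.22 ≈ 31.2 mm.

PW ≈ 31.2 mm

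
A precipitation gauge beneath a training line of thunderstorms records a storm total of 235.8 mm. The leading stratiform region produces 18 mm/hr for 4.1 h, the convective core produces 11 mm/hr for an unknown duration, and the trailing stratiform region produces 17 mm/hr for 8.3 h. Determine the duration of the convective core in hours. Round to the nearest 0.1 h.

duration ≈ 1.9 h

Known phases: 18 × 4.1 + 17 × 8.3 = 73.8 + 141.1 = 214.9 mm.
Remaining depth = 235.8 − 214.9 = 20.9 mm.
Duration = 20.9 / 11 = 1.9 h.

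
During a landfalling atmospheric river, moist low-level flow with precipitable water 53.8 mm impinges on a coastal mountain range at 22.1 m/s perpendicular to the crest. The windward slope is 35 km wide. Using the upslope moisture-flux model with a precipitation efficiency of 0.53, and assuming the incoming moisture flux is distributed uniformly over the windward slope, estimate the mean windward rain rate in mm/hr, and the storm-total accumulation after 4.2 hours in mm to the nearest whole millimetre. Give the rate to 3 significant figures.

Incoming column moisture flux per unit ridge length: F = V × PW = 22.1 × 53.8 = 1188.98 mm·m/s.
Spread over the 35 km slope with efficiency ε = 0.53: R = ε·F/W = 0.53 × 1188.98 / 35000 m = 1.800e-02 mm/s.
R = 1.800e-02 × 3600 = 64.8 mm/hr.
Over 4.2 h: total = 64.8 × 4.2 = 272.16 ≈ 272 mm.

R ≈ 64.8 mm/hr; total ≈ 272 mm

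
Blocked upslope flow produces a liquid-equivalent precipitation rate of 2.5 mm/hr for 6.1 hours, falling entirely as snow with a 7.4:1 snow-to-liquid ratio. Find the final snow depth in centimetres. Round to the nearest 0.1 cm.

Liquid-equivalent depth = 2.5 × 6.1 = 15.25 mm.
Snow depth = 15.25 mm × 7.4 = 112.85 mm = 11.3 cm.

snow depth ≈ 11.3 cm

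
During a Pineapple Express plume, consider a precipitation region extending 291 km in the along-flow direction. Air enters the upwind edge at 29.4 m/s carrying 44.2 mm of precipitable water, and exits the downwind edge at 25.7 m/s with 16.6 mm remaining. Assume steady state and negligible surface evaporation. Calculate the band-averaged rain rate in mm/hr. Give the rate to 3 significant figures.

R ≈ 10.8 mm/hr

Column moisture flux per unit crosswind length is F = V × PW.
Inflow: F_in = 29.4 × 44.2 = 1299.48 mm·m/s
Outflow: F_out = 25.7 × 16.6 = 426.62 mm·m/s
Steady-state rate R = (F_in − F_out)/L = (1299.48 − 426.62) / 291000 m = 3.000e-03 mm/s.
R = 3.000e-03 × 3600 = 10.8 mm/hr.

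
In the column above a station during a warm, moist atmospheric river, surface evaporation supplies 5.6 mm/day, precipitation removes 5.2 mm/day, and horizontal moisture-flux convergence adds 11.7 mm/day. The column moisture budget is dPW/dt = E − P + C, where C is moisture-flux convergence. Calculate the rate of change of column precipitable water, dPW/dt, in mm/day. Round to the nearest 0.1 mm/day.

dPW/dt ≈ 12.1 mm/day

dPW/dt = E − P + C = 5.6 − 5.2 + (11.7) = 12.1 mm/day.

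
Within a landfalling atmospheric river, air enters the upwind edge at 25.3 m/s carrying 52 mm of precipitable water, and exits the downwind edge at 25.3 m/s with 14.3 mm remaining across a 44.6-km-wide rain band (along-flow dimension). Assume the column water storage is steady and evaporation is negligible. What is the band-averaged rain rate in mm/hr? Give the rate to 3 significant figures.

Column moisture flux per unit crosswind length is F = V × PW.
Inflow: F_in = 25.3 × 52 = 1315.6 mm·m/s
Outflow: F_out = 25.3 × 14.3 = 361.79 mm·m/s
Steady-state rate R = (F_in − F_out)/L = (1315.6 − 361.79) / 44600 m = 2.139e-02 mm/s.
R = 2.139e-02 × 3600 = 77.0 mm/hr.

R ≈ 77.0 mm/hr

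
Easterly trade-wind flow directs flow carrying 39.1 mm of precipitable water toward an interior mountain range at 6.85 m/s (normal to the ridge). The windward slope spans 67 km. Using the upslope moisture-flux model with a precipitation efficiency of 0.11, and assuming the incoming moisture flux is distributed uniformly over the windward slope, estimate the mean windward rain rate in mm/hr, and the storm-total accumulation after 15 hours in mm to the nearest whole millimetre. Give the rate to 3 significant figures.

R ≈ 1.58 mm/hr; total ≈ 24 mm

Incoming column moisture flux per unit ridge length: F = V × PW = 6.85 × 39.1 = 267.835 mm·m/s.
Spread over the 67 km slope with efficiency ε = 0.11: R = ε·F/W = 0.11 × 267.835 / 67000 m = 4.397e-04 mm/s.
R = 4.397e-04 × 3600 = 1.58 mm/hr.
Over 15 h: total = 1.58 × 15 = 23.7 ≈ 24 mm.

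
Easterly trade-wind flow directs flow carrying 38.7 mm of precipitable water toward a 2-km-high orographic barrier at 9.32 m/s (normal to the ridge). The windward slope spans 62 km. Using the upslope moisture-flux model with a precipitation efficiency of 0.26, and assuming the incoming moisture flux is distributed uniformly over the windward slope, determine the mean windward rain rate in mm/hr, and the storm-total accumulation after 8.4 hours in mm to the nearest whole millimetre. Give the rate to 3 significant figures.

Incoming column moisture flux per unit ridge length: F = V × PW = 9.32 × 38.7 = 360.684 mm·m/s.
Spread over the 62 km slope with efficiency ε = 0.26: R = ε·F/W = 0.26 × 360.684 / 62000 m = 1.513e-03 mm/s.
R = 1.513e-03 × 3600 = 5.45 mm/hr.
Over 8.4 h: total = 5.45 × 8.4 = 45.78 ≈ 46 mm.

R ≈ 5.45 mm/hr; total ≈ 46 mm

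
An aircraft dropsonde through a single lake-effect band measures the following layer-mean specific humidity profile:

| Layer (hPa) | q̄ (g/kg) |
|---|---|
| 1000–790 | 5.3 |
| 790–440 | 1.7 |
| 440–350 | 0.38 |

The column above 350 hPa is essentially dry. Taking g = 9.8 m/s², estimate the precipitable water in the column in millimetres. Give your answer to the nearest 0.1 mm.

PW ≈ 17.8 mm

Precipitable water is the column-integrated vapour mass per unit area: PW = (1/g) Σ q̄ Δp, with q in kg/kg and Δp in Pa (1 kg/m² of water = 1 mm).
Layer 1000–790 hPa: Δp = 210 hPa = 21000 Pa, q̄ = 0.0053 kg/kg → 0.0053 × 21000 / 9.8 = 11.36 mm
Layer 790–440 hPa: Δp = 350 hPa = 35000 Pa, q̄ = 0.0017 kg/kg → 0.0017 × 35000 / 9.8 = 6.07 mm
Layer 440–350 hPa: Δp = 90 hPa = 9000 Pa, q̄ = 0.00038 kg/kg → 0.00038 × 9000 / 9.8 = 0.35 mm
PW = 11.36 + 6.07 + 0.35 = 17.78 ≈ 17.8 mm.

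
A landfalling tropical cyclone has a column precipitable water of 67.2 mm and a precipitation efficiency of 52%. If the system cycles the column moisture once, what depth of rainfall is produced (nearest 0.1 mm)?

Rainfall = ε × PW = 0.52 × 67.2 = 34.9 mm.

rainfall ≈ 34.9 mm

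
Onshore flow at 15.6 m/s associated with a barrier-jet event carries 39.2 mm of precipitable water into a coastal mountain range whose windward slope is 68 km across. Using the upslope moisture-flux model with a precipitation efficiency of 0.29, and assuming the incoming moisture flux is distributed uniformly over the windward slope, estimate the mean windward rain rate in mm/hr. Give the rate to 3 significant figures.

R ≈ 9.39 mm/hr

Incoming column moisture flux per unit ridge length: F = V × PW = 15.6 × 39.2 = 611.52 mm·m/s.
Spread over the 68 km slope with efficiency ε = 0.29: R = ε·F/W = 0.29 × 611.52 / 68000 m = 2.608e-03 mm/s.
R = 2.608e-03 × 3600 = 9.39 mm/hr.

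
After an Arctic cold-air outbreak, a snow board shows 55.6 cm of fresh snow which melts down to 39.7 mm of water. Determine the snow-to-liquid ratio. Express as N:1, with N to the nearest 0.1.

ratio ≈ 14.0

Ratio = snow depth / SWE = 556 mm / 39.7 mm = 14.0, i.e. 14.0:1.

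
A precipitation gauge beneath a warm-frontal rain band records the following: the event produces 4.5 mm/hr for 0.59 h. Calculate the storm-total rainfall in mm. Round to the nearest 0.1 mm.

Total = Σ Rᵢ Δtᵢ = 4.5 × 0.59
      = 2.655 = 2.7 mm.

total ≈ 2.7 mm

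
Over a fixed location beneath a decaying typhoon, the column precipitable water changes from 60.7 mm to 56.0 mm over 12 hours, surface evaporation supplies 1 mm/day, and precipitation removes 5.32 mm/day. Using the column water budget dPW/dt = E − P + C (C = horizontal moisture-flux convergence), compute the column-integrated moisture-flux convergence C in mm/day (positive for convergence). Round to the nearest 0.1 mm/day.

dPW/dt = (56.0 − 60.7) mm / (12/24 day) = -9.400 mm/day.
C = dPW/dt − E + P = (-9.400) − 1 + 5.32 = -5.1 mm/day.

C ≈ -5.1 mm/day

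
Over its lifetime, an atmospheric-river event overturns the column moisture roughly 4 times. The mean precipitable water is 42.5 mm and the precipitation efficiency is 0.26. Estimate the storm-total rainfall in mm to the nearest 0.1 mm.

Each cycle deposits ε × PW = 0.26 × 42.5 = 11.05 mm.
Over 4 cycles: 4 × 11.05 = 44.2 mm.

rainfall ≈ 44.2 mm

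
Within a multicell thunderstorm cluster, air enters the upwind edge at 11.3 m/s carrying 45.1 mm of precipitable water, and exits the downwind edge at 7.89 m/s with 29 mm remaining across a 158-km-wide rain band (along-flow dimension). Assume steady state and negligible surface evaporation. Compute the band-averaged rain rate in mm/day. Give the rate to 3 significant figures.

R ≈ 154 mm/day

Column moisture flux per unit crosswind length is F = V × PW.
Inflow: F_in = 11.3 × 45.1 = 509.63 mm·m/s
Outflow: F_out = 7.89 × 29 = 228.81 mm·m/s
Steady-state rate R = (F_in − F_out)/L = (509.63 − 228.81) / 158000 m = 1.777e-03 mm/s.
R = 1.777e-03 × 3600 × 24 = 154 mm/day.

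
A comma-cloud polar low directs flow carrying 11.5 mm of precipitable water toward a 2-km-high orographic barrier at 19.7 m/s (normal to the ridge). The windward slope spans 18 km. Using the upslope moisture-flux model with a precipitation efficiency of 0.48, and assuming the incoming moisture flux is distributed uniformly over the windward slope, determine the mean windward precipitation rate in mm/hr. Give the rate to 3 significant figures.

Incoming column moisture flux per unit ridge length: F = V × PW = 19.7 × 11.5 = 226.55 mm·m/s.
Spread over the 18 km slope with efficiency ε = 0.48: R = ε·F/W = 0.48 × 226.55 / 18000 m = 6.041e-03 mm/s.
R = 6.041e-03 × 3600 = 21.7 mm/hr.

R ≈ 21.7 mm/hr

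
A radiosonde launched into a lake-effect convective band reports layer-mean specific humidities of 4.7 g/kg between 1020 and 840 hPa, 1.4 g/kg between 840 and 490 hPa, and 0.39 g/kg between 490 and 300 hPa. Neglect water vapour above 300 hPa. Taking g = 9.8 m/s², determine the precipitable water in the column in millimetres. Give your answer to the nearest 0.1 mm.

Precipitable water is the column-integrated vapour mass per unit area: PW = (1/g) Σ q̄ Δp, with q in kg/kg and Δp in Pa (1 kg/m² of water = 1 mm).
Layer 1020–840 hPa: Δp = 180 hPa = 18000 Pa, q̄ = 0.0047 kg/kg → 0.0047 × 18000 / 9.8 = 8.63 mm
Layer 840–490 hPa: Δp = 350 hPa = 35000 Pa, q̄ = 0.0014 kg/kg → 0.0014 × 35000 / 9.8 = 5.00 mm
Layer 490–300 hPa: Δp = 190 hPa = 19000 Pa, q̄ = 0.00039 kg/kg → 0.00039 × 19000 / 9.8 = 0.76 mm
PW = 8.63 + 5.00 + 0.76 = 14.39 ≈ 14.4 mm.

PW ≈ 14.4 mm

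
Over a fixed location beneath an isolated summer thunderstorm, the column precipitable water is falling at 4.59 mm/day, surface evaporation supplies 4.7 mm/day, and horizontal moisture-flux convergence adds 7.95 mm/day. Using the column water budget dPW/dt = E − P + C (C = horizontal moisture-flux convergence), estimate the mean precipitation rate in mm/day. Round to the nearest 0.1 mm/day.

dPW/dt = -4.59 mm/day.
P = E + C − dPW/dt = 4.7 + (7.95) − (-4.59) = 17.2 mm/day.

P ≈ 17.2 mm/day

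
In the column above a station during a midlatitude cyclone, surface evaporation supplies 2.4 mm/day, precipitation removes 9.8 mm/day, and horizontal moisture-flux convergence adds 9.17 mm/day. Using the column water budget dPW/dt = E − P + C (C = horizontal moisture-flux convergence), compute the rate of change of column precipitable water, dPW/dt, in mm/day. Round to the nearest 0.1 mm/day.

dPW/dt ≈ 1.8 mm/day

dPW/dt = E − P + C = 2.4 − 9.8 + (9.17) = 1.8 mm/day.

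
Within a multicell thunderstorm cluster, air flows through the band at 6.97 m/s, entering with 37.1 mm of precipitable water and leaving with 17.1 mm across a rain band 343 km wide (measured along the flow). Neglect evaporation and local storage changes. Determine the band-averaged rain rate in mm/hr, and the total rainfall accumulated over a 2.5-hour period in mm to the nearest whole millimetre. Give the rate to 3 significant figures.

R ≈ 1.46 mm/hr; total ≈ 4 mm

Column moisture flux per unit crosswind length is F = V × PW.
Inflow: F_in = 6.97 × 37.1 = 258.587 mm·m/s
Outflow: F_out = 6.97 × 17.1 = 119.187 mm·m/s
Steady-state rate R = (F_in − F_out)/L = (258.587 − 119.187) / 343000 m = 4.064e-04 mm/s.
R = 4.064e-04 × 3600 = 1.46 mm/hr.
Over 2.5 h: total = 1.46 × 2.5 = 3.65 ≈ 4 mm.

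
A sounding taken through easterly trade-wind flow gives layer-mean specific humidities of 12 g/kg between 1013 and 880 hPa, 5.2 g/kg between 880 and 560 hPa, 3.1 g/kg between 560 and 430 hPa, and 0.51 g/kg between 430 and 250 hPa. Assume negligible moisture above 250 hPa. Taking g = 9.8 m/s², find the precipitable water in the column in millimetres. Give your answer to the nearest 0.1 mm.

Precipitable water is the column-integrated vapour mass per unit area: PW = (1/g) Σ q̄ Δp, with q in kg/kg and Δp in Pa (1 kg/m² of water = 1 mm).
Layer 1013–880 hPa: Δp = 133 hPa = 13300 Pa, q̄ = 0.012 kg/kg → 0.012 × 13300 / 9.8 = 16.29 mm
Layer 880–560 hPa: Δp = 320 hPa = 32000 Pa, q̄ = 0.0052 kg/kg → 0.0052 × 32000 / 9.8 = 16.98 mm
Layer 560–430 hPa: Δp = 130 hPa = 13000 Pa, q̄ = 0.0031 kg/kg → 0.0031 × 13000 / 9.8 = 4.11 mm
Layer 430–250 hPa: Δp = 180 hPa = 18000 Pa, q̄ = 0.00051 kg/kg → 0.00051 × 18000 / 9.8 = 0.94 mm
PW = 16.29 + 16.98 + 4.11 + 0.94 = 38.32 ≈ 38.3 mm.

PW ≈ 38.3 mm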